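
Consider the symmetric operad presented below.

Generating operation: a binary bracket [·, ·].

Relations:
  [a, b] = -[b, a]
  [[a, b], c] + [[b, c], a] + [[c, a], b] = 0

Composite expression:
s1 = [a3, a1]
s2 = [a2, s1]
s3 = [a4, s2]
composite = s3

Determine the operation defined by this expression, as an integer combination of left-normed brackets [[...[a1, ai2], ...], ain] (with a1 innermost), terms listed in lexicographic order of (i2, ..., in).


-[[[a1, a3], a2], a4]


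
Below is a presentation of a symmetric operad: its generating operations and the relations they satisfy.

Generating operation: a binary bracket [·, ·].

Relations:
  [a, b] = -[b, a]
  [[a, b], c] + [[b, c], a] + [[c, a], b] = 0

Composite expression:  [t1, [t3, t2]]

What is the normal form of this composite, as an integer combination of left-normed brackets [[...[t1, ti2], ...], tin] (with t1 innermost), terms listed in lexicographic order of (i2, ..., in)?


A multilinear Lie element is pinned by t1-initial words (t1 innermost).
Composite bracket: [t1, [t3, t2]]
Expanding via [a, b] = ab - ba: 4 signed words (2^2 = 4).
Collect the words opening with t1:
  from t1t2t3, sign -1: term -[[t1, t2], t3]
  from t1t3t2, sign +1: term +[[t1, t3], t2]

-[[t1, t2], t3] + [[t1, t3], t2]


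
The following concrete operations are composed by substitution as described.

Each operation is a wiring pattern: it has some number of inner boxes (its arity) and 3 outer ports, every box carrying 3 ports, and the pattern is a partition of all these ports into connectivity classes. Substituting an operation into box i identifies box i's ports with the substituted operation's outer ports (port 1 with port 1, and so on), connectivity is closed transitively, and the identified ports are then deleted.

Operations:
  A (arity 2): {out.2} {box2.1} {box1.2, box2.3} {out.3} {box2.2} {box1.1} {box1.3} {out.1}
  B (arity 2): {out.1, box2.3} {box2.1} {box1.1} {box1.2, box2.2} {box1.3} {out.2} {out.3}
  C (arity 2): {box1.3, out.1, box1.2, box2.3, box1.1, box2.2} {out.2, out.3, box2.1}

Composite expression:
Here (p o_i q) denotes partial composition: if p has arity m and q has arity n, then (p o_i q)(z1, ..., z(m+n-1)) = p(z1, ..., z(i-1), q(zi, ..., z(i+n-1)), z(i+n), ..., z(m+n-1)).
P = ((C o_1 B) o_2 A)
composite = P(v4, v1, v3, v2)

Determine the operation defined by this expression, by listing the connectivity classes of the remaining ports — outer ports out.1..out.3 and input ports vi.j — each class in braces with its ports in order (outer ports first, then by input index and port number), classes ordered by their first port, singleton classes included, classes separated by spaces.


{out.1, v2.2, v2.3} {out.2, out.3, v2.1} {v1.1} {v1.2, v3.3} {v1.3} {v3.1} {v3.2} {v4.1} {v4.2} {v4.3}


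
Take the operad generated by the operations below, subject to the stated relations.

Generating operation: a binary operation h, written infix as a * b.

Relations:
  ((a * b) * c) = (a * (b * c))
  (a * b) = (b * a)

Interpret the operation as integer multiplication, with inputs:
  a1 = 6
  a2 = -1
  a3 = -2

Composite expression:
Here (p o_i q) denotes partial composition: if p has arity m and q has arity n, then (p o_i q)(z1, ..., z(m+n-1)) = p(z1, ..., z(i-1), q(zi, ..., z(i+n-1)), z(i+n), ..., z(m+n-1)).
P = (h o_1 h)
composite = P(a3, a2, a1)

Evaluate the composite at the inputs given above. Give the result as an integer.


12


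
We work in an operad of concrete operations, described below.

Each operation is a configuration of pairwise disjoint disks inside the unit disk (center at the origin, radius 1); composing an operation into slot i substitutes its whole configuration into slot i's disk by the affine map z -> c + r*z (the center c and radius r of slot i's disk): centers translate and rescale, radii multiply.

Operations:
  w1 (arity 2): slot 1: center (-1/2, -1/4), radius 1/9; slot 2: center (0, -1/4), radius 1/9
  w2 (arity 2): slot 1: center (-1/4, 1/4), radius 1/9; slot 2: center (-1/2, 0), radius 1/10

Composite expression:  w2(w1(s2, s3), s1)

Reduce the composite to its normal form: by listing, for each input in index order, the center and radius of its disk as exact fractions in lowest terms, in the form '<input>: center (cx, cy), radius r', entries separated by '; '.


s1: center (-1/2, 0), radius 1/10; s2: center (-11/36, 2/9), radius 1/81; s3: center (-1/4, 2/9), radius 1/81

Follow each s-input down from w2: c' goes to c + r*c', radius to r*r'.
s2 passes through 2 substitutions, ending at center (-11/36, 2/9), radius 1/81
s3 passes through 2 substitutions, ending at center (-1/4, 2/9), radius 1/81
s1 passes through 1 substitution, ending at center (-1/2, 0), radius 1/10


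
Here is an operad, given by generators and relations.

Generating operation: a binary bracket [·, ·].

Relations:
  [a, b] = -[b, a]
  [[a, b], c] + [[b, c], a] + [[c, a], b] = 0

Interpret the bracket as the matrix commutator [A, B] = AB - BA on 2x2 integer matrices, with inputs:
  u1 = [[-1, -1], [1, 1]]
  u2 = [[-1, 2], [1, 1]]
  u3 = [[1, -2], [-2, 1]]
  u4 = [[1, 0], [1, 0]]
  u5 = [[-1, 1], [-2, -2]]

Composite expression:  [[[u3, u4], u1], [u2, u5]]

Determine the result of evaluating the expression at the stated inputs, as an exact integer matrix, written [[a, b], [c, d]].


[[8, 80], [-80, -8]]


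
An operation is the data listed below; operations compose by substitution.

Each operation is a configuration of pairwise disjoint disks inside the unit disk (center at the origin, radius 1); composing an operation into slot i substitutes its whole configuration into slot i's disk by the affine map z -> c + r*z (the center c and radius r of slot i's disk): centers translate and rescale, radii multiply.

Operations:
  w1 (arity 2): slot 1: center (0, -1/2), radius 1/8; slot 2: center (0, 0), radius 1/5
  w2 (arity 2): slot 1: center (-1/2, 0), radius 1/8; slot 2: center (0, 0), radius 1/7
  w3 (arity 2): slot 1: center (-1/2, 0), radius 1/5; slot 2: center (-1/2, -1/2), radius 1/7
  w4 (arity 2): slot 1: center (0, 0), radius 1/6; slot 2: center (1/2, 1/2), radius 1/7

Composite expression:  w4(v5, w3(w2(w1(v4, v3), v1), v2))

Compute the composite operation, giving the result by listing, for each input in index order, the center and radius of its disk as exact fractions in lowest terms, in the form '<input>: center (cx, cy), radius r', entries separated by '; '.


v1: center (3/7, 1/2), radius 1/245; v2: center (3/7, 3/7), radius 1/49; v3: center (29/70, 1/2), radius 1/1400; v4: center (29/70, 279/560), radius 1/2240; v5: center (0, 0), radius 1/6


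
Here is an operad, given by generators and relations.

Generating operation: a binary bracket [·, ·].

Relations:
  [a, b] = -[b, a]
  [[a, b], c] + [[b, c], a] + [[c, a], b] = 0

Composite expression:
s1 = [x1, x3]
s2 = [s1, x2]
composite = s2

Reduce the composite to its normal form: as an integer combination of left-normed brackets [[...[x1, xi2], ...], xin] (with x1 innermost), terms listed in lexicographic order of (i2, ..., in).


Expand each bracket as ab - ba; the x1-initial words give the coefficients.
Composite bracket: [[x1, x3], x2]
The bracket unfolds into 4 signed words via [a, b] = ab - ba (2^2 = 4).
Collect the words opening with x1:
  from x1x3x2, sign +1: term +[[x1, x3], x2]

[[x1, x3], x2]


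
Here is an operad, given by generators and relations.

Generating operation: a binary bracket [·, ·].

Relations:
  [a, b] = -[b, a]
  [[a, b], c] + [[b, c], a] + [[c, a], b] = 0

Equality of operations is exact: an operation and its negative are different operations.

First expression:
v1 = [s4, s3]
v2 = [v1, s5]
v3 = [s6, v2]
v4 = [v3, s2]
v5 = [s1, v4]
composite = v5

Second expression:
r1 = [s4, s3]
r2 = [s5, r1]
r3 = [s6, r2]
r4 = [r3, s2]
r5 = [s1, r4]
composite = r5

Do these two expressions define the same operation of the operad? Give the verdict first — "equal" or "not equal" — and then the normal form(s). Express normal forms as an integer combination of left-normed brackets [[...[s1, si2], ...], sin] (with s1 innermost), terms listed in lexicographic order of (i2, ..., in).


not equal: they reduce to -[[[[[s1, s2], s3], s4], s5], s6] + [[[[[s1, s2], s4], s3], s5], s6] + [[[[[s1, s2], s5], s3], s4], s6] - [[[[[s1, s2], s5], s4], s3], s6] + [[[[[s1, s2], s6], s3], s4], s5] - [[[[[s1, s2], s6], s4], s3], s5] - [[[[[s1, s2], s6], s5], s3], s4] + [[[[[s1, s2], s6], s5], s4], s3] + [[[[[s1, s3], s4], s5], s6], s2] - [[[[[s1, s4], s3], s5], s6], s2] - [[[[[s1, s5], s3], s4], s6], s2] + [[[[[s1, s5], s4], s3], s6], s2] - [[[[[s1, s6], s3], s4], s5], s2] + [[[[[s1, s6], s4], s3], s5], s2] + [[[[[s1, s6], s5], s3], s4], s2] - [[[[[s1, s6], s5], s4], s3], s2] and [[[[[s1, s2], s3], s4], s5], s6] - [[[[[s1, s2], s4], s3], s5], s6] - [[[[[s1, s2], s5], s3], s4], s6] + [[[[[s1, s2], s5], s4], s3], s6] - [[[[[s1, s2], s6], s3], s4], s5] + [[[[[s1, s2], s6], s4], s3], s5] + [[[[[s1, s2], s6], s5], s3], s4] - [[[[[s1, s2], s6], s5], s4], s3] - [[[[[s1, s3], s4], s5], s6], s2] + [[[[[s1, s4], s3], s5], s6], s2] + [[[[[s1, s5], s3], s4], s6], s2] - [[[[[s1, s5], s4], s3], s6], s2] + [[[[[s1, s6], s3], s4], s5], s2] - [[[[[s1, s6], s4], s3], s5], s2] - [[[[[s1, s6], s5], s3], s4], s2] + [[[[[s1, s6], s5], s4], s3], s2]

Normal form of the first expression: -[[[[[s1, s2], s3], s4], s5], s6] + [[[[[s1, s2], s4], s3], s5], s6] + [[[[[s1, s2], s5], s3], s4], s6] - [[[[[s1, s2], s5], s4], s3], s6] + [[[[[s1, s2], s6], s3], s4], s5] - [[[[[s1, s2], s6], s4], s3], s5] - [[[[[s1, s2], s6], s5], s3], s4] + [[[[[s1, s2], s6], s5], s4], s3] + [[[[[s1, s3], s4], s5], s6], s2] - [[[[[s1, s4], s3], s5], s6], s2] - [[[[[s1, s5], s3], s4], s6], s2] + [[[[[s1, s5], s4], s3], s6], s2] - [[[[[s1, s6], s3], s4], s5], s2] + [[[[[s1, s6], s4], s3], s5], s2] + [[[[[s1, s6], s5], s3], s4], s2] - [[[[[s1, s6], s5], s4], s3], s2]
Normal form of the second expression: [[[[[s1, s2], s3], s4], s5], s6] - [[[[[s1, s2], s4], s3], s5], s6] - [[[[[s1, s2], s5], s3], s4], s6] + [[[[[s1, s2], s5], s4], s3], s6] - [[[[[s1, s2], s6], s3], s4], s5] + [[[[[s1, s2], s6], s4], s3], s5] + [[[[[s1, s2], s6], s5], s3], s4] - [[[[[s1, s2], s6], s5], s4], s3] - [[[[[s1, s3], s4], s5], s6], s2] + [[[[[s1, s4], s3], s5], s6], s2] + [[[[[s1, s5], s3], s4], s6], s2] - [[[[[s1, s5], s4], s3], s6], s2] + [[[[[s1, s6], s3], s4], s5], s2] - [[[[[s1, s6], s4], s3], s5], s2] - [[[[[s1, s6], s5], s3], s4], s2] + [[[[[s1, s6], s5], s4], s3], s2]
The forms do not match — not equal.


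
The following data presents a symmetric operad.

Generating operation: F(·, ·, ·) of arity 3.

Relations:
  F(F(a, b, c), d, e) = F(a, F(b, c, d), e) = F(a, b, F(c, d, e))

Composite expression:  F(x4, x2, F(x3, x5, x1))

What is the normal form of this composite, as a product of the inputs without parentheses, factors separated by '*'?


All parenthesizations of F agree; list the x-inputs left to right.
F(x3, x5, x1) reduces to x3 * x5 * x1
F(x4, x2, F(x3, x5, x1)) reduces to x4 * x2 * x3 * x5 * x1

x4 * x2 * x3 * x5 * x1


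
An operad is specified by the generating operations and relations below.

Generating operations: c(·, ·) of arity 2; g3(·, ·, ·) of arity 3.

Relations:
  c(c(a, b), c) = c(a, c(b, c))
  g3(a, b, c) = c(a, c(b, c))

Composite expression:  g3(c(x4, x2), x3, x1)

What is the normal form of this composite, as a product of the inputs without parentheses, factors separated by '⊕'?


x4 ⊕ x2 ⊕ x3 ⊕ x1


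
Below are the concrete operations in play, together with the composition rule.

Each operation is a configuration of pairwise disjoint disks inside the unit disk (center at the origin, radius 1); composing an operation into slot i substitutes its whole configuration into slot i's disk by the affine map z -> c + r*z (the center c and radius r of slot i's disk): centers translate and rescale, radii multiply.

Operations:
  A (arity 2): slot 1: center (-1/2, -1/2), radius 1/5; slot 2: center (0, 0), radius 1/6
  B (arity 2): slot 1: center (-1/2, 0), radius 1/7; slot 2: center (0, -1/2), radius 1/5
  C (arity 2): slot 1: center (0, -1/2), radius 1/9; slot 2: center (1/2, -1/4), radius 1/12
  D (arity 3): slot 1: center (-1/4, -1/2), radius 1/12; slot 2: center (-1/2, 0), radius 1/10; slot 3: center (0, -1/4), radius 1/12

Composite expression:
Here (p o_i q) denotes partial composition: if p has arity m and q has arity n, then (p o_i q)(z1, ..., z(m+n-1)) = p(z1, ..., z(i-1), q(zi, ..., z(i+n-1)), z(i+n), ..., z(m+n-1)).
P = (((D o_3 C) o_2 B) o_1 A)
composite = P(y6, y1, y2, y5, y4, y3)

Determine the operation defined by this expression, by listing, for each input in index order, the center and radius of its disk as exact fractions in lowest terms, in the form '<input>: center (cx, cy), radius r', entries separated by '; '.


y1: center (-1/4, -1/2), radius 1/72; y2: center (-11/20, 0), radius 1/70; y3: center (1/24, -13/48), radius 1/144; y4: center (0, -7/24), radius 1/108; y5: center (-1/2, -1/20), radius 1/50; y6: center (-7/24, -13/24), radius 1/60

Below D, radii multiply path by path; the y-disk centers shift.
y6: after 2 affine steps, its disk has center (-7/24, -13/24), radius 1/60
y1: after 2 affine steps, its disk has center (-1/4, -1/2), radius 1/72
y2: after 2 affine steps, its disk has center (-11/20, 0), radius 1/70
y5: after 2 affine steps, its disk has center (-1/2, -1/20), radius 1/50
y4: after 2 affine steps, its disk has center (0, -7/24), radius 1/108
y3: after 2 affine steps, its disk has center (1/24, -13/48), radius 1/144


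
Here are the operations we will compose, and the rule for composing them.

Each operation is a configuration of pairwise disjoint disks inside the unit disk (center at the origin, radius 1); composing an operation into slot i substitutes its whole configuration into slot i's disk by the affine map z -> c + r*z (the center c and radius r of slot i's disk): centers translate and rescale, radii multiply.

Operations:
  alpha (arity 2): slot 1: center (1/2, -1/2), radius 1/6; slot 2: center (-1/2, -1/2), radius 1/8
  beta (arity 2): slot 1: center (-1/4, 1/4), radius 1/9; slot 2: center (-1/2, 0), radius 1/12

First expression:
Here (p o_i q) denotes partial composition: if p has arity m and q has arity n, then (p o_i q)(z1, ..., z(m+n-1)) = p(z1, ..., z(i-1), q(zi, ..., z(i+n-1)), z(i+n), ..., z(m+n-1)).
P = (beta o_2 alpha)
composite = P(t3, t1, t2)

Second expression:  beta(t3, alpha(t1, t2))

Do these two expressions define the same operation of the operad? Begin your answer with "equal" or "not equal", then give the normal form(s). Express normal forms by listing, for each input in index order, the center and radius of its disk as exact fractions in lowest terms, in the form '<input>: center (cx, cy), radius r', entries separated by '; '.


equal — both sides give t1: center (-11/24, -1/24), radius 1/72; t2: center (-13/24, -1/24), radius 1/96; t3: center (-1/4, 1/4), radius 1/9


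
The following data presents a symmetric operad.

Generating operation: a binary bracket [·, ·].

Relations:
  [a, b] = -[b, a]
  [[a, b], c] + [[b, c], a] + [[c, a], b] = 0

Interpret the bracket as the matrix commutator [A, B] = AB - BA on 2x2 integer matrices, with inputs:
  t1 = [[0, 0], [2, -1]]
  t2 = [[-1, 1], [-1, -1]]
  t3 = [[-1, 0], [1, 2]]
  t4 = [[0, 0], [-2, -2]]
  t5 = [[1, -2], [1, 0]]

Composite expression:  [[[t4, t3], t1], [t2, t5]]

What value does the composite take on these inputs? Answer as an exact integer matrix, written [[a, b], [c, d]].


[[4, 0], [-8, -4]]

[t4, t3] = [[0, 0], [4, 0]]
[[t4, t3], t1] = [[0, 0], [4, 0]]
[t2, t5] = [[-1, -1], [-1, 1]]
[[[t4, t3], t1], [t2, t5]] = [[4, 0], [-8, -4]]


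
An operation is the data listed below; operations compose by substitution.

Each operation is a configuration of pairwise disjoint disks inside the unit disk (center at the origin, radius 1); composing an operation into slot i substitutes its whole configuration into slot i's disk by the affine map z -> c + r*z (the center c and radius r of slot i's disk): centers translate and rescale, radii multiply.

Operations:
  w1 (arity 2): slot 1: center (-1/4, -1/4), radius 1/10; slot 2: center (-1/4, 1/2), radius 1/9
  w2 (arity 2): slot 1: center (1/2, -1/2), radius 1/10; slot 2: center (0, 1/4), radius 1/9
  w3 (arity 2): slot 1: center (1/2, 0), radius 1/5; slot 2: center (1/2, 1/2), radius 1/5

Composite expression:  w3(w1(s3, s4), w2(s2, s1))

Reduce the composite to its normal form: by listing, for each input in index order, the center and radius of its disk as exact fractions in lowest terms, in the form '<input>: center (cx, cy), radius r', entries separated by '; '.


s1: center (1/2, 11/20), radius 1/45; s2: center (3/5, 2/5), radius 1/50; s3: center (9/20, -1/20), radius 1/50; s4: center (9/20, 1/10), radius 1/45

Only the slot chain above each s matters under w3; compose those maps.
input s3: composing its 2 substitution steps yields center (9/20, -1/20), radius 1/50
input s4: composing its 2 substitution steps yields center (9/20, 1/10), radius 1/45
input s2: composing its 2 substitution steps yields center (3/5, 2/5), radius 1/50
input s1: composing its 2 substitution steps yields center (1/2, 11/20), radius 1/45


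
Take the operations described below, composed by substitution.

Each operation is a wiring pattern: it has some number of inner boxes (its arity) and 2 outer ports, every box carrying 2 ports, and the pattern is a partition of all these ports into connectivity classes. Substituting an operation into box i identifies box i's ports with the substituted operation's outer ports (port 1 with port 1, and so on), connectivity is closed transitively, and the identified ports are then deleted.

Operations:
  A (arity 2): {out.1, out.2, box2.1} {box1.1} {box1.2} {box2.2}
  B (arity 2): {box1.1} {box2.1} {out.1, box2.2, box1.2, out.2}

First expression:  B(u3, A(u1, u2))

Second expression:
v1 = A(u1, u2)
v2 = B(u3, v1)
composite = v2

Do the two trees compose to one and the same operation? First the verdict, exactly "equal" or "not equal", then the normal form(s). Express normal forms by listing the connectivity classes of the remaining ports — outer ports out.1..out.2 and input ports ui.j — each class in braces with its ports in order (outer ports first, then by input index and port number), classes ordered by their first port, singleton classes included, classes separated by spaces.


The first expression reduces to {out.1, out.2, u2.1, u3.2} {u1.1} {u1.2} {u2.2} {u3.1}
The second expression reduces to {out.1, out.2, u2.1, u3.2} {u1.1} {u1.2} {u2.2} {u3.1}
Identical normal forms: equal.

equal; both compose to {out.1, out.2, u2.1, u3.2} {u1.1} {u1.2} {u2.2} {u3.1}


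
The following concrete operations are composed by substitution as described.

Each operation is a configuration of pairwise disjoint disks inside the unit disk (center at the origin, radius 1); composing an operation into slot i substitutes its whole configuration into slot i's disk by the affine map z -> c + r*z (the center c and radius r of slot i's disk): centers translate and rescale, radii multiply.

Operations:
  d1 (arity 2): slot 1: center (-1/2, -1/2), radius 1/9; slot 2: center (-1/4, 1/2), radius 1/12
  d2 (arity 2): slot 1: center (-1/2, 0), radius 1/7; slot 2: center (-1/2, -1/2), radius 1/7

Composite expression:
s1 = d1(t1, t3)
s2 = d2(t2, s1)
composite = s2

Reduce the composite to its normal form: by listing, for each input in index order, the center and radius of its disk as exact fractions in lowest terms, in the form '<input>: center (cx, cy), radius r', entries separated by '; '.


t1: center (-4/7, -4/7), radius 1/63; t2: center (-1/2, 0), radius 1/7; t3: center (-15/28, -3/7), radius 1/84

Only the slot chain above each t matters under d2; compose those maps.
input t2: composing its 1 substitution step yields center (-1/2, 0), radius 1/7
input t1: composing its 2 substitution steps yields center (-4/7, -4/7), radius 1/63
input t3: composing its 2 substitution steps yields center (-15/28, -3/7), radius 1/84


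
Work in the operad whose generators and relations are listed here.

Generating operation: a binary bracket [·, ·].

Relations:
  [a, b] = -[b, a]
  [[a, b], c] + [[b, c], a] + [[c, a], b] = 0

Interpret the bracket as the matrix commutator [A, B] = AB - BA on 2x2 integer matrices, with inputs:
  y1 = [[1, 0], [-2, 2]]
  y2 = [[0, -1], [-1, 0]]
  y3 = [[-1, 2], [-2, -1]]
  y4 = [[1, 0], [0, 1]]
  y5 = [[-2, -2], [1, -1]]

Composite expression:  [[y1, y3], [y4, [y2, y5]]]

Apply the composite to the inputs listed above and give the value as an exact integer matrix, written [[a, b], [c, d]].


[[0, 0], [0, 0]]

[y1, y3] = [[4, -2], [-2, -4]]
[y2, y5] = [[-3, -1], [1, 3]]
[y4, [y2, y5]] = [[0, 0], [0, 0]]
[[y1, y3], [y4, [y2, y5]]] = [[0, 0], [0, 0]]


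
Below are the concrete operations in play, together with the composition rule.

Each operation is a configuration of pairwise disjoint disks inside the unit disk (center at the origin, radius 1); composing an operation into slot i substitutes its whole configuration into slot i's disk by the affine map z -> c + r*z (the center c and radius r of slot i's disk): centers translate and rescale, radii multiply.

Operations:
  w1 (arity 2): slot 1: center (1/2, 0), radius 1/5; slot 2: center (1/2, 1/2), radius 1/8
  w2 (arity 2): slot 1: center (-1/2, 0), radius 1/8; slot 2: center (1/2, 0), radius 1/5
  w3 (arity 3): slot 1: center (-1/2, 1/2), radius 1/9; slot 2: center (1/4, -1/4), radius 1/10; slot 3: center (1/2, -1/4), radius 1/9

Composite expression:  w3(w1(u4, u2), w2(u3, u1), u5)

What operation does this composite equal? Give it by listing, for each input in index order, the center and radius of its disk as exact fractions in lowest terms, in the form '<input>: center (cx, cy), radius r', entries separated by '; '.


u1: center (3/10, -1/4), radius 1/50; u2: center (-4/9, 5/9), radius 1/72; u3: center (1/5, -1/4), radius 1/80; u4: center (-4/9, 1/2), radius 1/45; u5: center (1/2, -1/4), radius 1/9

Nesting under w3 composes maps z -> c + r*z down each u-path.
for u4, the 2-step affine chain lands on center (-4/9, 1/2), radius 1/45
for u2, the 2-step affine chain lands on center (-4/9, 5/9), radius 1/72
for u3, the 2-step affine chain lands on center (1/5, -1/4), radius 1/80
for u1, the 2-step affine chain lands on center (3/10, -1/4), radius 1/50
for u5, the 1-step affine chain lands on center (1/2, -1/4), radius 1/9


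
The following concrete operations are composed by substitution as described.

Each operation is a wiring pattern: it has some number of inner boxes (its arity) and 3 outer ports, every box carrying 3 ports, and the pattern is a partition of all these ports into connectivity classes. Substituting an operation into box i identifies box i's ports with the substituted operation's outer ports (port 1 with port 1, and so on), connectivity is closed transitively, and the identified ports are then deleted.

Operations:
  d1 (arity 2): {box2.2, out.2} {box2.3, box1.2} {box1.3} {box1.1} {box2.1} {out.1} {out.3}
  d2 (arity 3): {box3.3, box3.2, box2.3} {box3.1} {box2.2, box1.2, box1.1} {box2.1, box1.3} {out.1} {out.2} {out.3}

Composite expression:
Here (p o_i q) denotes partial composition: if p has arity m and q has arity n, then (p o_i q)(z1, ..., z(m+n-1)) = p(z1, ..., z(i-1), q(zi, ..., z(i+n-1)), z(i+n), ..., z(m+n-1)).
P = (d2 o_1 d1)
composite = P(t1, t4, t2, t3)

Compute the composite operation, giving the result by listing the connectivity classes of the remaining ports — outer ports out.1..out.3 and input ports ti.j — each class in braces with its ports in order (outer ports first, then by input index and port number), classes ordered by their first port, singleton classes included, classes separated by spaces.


{out.1} {out.2} {out.3} {t1.1} {t1.2, t4.3} {t1.3} {t2.1} {t2.2, t4.2} {t2.3, t3.2, t3.3} {t3.1} {t4.1}

Connectivity passes through glued d2-boundaries; trace each wire chain.
after d1, the pattern on (t1, t4) reads {out.1} {out.2, t4.2} {out.3} {t1.1} {t1.2, t4.3} {t1.3} {t4.1} (out.j = its outer ports)
after d2, the pattern on (t1, t4, t2, t3) reads {out.1} {out.2} {out.3} {t1.1} {t1.2, t4.3} {t1.3} {t2.1} {t2.2, t4.2} {t2.3, t3.2, t3.3} {t3.1} {t4.1} (out.j = its outer ports)


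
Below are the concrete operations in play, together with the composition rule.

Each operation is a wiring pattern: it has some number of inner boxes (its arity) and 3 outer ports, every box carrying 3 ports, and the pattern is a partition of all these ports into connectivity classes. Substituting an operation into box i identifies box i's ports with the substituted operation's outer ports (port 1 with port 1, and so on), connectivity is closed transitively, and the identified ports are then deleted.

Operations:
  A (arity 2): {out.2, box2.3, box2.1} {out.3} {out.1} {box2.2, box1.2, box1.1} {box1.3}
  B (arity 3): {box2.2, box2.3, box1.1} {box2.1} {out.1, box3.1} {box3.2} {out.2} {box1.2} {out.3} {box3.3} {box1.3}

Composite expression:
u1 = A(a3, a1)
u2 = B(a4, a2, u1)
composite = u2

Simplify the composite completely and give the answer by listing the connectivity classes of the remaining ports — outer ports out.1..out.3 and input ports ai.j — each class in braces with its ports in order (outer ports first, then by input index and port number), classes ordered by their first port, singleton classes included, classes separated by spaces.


{out.1} {out.2} {out.3} {a1.1, a1.3} {a1.2, a3.1, a3.2} {a2.1} {a2.2, a2.3, a4.1} {a3.3} {a4.2} {a4.3}


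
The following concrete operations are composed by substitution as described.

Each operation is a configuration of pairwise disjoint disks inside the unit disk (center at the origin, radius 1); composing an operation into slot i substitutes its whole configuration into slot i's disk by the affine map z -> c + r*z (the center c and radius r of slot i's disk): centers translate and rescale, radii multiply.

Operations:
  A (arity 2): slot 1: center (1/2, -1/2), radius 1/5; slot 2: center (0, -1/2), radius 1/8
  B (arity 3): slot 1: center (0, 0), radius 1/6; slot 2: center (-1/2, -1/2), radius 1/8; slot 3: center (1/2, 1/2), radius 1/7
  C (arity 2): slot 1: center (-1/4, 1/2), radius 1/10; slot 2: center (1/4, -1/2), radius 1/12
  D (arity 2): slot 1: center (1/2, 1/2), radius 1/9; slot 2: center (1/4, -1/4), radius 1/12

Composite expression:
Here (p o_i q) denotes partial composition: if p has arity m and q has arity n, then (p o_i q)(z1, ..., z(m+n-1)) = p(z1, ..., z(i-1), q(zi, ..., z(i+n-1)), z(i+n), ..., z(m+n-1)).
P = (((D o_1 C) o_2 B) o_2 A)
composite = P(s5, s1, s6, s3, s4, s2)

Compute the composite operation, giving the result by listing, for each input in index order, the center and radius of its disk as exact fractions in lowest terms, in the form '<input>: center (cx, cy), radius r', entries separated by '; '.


s1: center (685/1296, 575/1296), radius 1/3240; s2: center (1/4, -1/4), radius 1/12; s3: center (113/216, 95/216), radius 1/864; s4: center (115/216, 97/216), radius 1/756; s5: center (17/36, 5/9), radius 1/90; s6: center (19/36, 575/1296), radius 1/5184

Each s-disk chains the slot maps above it in D; radii multiply.
input s5: applying the 2 nested substitutions gives center (17/36, 5/9), radius 1/90
input s1: applying the 4 nested substitutions gives center (685/1296, 575/1296), radius 1/3240
input s6: applying the 4 nested substitutions gives center (19/36, 575/1296), radius 1/5184
input s3: applying the 3 nested substitutions gives center (113/216, 95/216), radius 1/864
input s4: applying the 3 nested substitutions gives center (115/216, 97/216), radius 1/756
input s2: applying the 1 nested substitution gives center (1/4, -1/4), radius 1/12


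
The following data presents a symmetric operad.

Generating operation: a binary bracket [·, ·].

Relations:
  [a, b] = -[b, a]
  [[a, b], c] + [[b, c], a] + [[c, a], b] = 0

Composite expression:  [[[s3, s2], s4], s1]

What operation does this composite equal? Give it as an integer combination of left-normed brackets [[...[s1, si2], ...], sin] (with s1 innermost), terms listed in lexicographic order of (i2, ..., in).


[[[s1, s2], s3], s4] - [[[s1, s3], s2], s4] - [[[s1, s4], s2], s3] + [[[s1, s4], s3], s2]


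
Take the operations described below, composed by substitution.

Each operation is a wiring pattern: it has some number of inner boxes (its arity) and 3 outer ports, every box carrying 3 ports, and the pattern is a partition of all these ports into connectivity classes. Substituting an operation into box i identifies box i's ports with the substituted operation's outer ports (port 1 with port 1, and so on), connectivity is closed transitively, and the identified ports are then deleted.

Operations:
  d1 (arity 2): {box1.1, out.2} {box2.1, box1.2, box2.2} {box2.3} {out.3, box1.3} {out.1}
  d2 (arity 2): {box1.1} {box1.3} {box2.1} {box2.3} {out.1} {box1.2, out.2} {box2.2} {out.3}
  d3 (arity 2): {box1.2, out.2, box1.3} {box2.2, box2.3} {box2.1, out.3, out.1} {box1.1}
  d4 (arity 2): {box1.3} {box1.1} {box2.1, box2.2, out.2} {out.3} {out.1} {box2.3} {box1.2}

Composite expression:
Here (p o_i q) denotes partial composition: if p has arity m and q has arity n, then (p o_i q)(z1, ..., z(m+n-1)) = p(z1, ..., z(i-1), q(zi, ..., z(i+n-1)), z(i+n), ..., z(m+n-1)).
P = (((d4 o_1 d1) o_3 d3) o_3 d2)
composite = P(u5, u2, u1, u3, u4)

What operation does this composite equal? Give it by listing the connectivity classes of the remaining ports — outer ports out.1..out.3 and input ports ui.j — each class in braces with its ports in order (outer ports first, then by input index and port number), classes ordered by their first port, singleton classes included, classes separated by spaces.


{out.1} {out.2, u1.2, u4.1} {out.3} {u1.1} {u1.3} {u2.1, u2.2, u5.2} {u2.3} {u3.1} {u3.2} {u3.3} {u4.2, u4.3} {u5.1} {u5.3}


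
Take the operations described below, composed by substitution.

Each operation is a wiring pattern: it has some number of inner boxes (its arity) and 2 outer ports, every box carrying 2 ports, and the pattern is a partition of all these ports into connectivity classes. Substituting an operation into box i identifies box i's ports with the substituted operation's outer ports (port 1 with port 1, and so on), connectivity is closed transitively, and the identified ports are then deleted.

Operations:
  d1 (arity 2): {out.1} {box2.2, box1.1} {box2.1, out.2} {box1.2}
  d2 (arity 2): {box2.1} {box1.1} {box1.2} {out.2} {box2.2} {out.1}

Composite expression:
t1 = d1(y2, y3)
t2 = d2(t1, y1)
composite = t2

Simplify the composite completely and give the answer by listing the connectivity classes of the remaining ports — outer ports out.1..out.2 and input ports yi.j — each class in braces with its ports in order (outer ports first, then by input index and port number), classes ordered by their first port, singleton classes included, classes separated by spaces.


{out.1} {out.2} {y1.1} {y1.2} {y2.1, y3.2} {y2.2} {y3.1}

Substituting into d2 glues patterns; closure does the rest.
composing d1 on (y2, y3), with out.j its own outer ports: {out.1} {out.2, y3.1} {y2.1, y3.2} {y2.2}
composing d2 on (y2, y3, y1), with out.j its own outer ports: {out.1} {out.2} {y1.1} {y1.2} {y2.1, y3.2} {y2.2} {y3.1}


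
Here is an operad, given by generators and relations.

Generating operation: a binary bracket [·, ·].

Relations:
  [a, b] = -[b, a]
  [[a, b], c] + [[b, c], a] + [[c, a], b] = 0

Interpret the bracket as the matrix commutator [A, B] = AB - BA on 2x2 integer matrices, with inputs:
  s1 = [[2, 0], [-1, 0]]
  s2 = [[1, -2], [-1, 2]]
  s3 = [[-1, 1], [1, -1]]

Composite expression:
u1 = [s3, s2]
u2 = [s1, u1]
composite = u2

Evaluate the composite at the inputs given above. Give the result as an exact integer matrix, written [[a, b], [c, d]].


[[1, 2], [0, -1]]

[s3, s2] = [[1, 1], [-1, -1]]
[s1, [s3, s2]] = [[1, 2], [0, -1]]


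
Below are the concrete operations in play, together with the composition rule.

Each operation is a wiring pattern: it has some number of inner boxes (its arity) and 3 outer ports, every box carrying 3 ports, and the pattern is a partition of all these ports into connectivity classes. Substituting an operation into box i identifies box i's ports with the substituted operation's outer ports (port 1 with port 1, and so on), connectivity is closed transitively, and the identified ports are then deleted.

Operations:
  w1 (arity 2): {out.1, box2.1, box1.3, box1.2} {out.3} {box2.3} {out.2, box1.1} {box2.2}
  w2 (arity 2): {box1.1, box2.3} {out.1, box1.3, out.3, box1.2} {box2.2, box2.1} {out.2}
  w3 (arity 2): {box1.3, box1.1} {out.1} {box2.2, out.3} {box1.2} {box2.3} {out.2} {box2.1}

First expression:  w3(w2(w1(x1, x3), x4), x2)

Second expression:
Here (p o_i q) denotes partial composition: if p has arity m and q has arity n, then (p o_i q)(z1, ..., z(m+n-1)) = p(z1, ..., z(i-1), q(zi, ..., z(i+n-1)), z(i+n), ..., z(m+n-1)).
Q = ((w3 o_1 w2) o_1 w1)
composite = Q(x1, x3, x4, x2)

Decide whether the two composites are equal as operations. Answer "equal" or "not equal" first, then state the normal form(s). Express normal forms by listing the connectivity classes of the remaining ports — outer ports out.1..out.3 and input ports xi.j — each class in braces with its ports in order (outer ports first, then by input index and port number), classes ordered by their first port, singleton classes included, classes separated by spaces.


equal; both compose to {out.1} {out.2} {out.3, x2.2} {x1.1} {x1.2, x1.3, x3.1, x4.3} {x2.1} {x2.3} {x3.2} {x3.3} {x4.1, x4.2}

The first expression reduces to {out.1} {out.2} {out.3, x2.2} {x1.1} {x1.2, x1.3, x3.1, x4.3} {x2.1} {x2.3} {x3.2} {x3.3} {x4.1, x4.2}
The second expression reduces to {out.1} {out.2} {out.3, x2.2} {x1.1} {x1.2, x1.3, x3.1, x4.3} {x2.1} {x2.3} {x3.2} {x3.3} {x4.1, x4.2}
Both agree, so they are equal.


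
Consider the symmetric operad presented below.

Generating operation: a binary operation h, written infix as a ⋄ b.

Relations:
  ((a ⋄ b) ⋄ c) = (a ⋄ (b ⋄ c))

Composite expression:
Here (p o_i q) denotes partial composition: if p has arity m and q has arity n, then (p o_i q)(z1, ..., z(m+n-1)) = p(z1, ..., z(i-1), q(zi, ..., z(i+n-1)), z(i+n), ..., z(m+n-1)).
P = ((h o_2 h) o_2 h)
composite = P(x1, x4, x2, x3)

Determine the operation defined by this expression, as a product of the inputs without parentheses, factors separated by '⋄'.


x1 ⋄ x4 ⋄ x2 ⋄ x3

Every regrouping of h is equal, so read the x-inputs in written order.
(x4 ⋄ x2) unparenthesizes to x4 ⋄ x2
((x4 ⋄ x2) ⋄ x3) unparenthesizes to x4 ⋄ x2 ⋄ x3
(x1 ⋄ ((x4 ⋄ x2) ⋄ x3)) unparenthesizes to x1 ⋄ x4 ⋄ x2 ⋄ x3


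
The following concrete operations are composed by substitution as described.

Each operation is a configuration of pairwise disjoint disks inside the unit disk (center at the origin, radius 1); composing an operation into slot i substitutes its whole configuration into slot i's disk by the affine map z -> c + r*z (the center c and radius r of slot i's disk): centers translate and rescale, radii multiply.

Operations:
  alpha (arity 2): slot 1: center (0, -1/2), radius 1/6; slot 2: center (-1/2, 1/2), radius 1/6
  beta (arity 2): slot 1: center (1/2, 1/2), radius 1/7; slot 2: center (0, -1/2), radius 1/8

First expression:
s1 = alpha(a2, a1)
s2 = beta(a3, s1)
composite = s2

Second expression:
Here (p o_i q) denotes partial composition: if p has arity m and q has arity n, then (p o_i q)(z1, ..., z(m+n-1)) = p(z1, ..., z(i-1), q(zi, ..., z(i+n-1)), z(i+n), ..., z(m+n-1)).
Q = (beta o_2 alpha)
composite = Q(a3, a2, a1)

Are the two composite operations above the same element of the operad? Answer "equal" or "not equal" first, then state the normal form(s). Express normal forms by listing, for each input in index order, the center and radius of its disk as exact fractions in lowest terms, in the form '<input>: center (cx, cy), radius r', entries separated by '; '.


equal; both compose to a1: center (-1/16, -7/16), radius 1/48; a2: center (0, -9/16), radius 1/48; a3: center (1/2, 1/2), radius 1/7

Reducing the first expression gives a1: center (-1/16, -7/16), radius 1/48; a2: center (0, -9/16), radius 1/48; a3: center (1/2, 1/2), radius 1/7
Reducing the second expression gives a1: center (-1/16, -7/16), radius 1/48; a2: center (0, -9/16), radius 1/48; a3: center (1/2, 1/2), radius 1/7
The normal forms match — equal.


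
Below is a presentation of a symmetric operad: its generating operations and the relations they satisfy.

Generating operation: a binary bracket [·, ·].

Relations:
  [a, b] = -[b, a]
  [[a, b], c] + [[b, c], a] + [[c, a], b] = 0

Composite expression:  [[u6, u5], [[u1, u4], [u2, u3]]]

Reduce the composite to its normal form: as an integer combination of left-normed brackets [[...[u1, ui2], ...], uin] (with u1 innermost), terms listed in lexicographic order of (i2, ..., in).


[[[[[u1, u4], u2], u3], u5], u6] - [[[[[u1, u4], u2], u3], u6], u5] - [[[[[u1, u4], u3], u2], u5], u6] + [[[[[u1, u4], u3], u2], u6], u5]


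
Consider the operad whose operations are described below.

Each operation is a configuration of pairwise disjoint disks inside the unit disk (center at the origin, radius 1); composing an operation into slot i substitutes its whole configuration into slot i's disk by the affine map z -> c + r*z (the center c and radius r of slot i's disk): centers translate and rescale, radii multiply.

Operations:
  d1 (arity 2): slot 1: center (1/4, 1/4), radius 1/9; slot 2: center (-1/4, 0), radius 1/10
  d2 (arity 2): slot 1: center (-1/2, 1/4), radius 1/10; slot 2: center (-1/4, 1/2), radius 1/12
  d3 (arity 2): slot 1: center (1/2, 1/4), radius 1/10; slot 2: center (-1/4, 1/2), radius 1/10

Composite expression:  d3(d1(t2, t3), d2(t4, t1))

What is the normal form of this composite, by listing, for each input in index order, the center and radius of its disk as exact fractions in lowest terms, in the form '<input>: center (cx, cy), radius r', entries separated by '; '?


t1: center (-11/40, 11/20), radius 1/120; t2: center (21/40, 11/40), radius 1/90; t3: center (19/40, 1/4), radius 1/100; t4: center (-3/10, 21/40), radius 1/100

Affine substitution under d3: radii multiply and t-centers shift.
t2: after 2 affine steps, its disk has center (21/40, 11/40), radius 1/90
t3: after 2 affine steps, its disk has center (19/40, 1/4), radius 1/100
t4: after 2 affine steps, its disk has center (-3/10, 21/40), radius 1/100
t1: after 2 affine steps, its disk has center (-11/40, 11/20), radius 1/120


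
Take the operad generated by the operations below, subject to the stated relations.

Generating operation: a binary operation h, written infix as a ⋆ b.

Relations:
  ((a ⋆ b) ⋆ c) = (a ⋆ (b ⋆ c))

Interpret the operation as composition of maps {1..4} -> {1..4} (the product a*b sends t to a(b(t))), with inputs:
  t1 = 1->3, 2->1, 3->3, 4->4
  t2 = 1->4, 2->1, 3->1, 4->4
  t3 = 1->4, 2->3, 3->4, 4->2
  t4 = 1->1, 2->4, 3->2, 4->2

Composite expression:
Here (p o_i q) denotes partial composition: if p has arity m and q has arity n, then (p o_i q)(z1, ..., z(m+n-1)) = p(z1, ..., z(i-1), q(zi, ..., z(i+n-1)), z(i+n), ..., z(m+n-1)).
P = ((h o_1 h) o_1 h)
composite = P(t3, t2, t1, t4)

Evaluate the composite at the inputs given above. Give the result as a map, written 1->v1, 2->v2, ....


1->4, 2->2, 3->2, 4->2

(t3 ⋆ t2) = 1->2, 2->4, 3->4, 4->2
((t3 ⋆ t2) ⋆ t1) = 1->4, 2->2, 3->4, 4->2
(((t3 ⋆ t2) ⋆ t1) ⋆ t4) = 1->4, 2->2, 3->2, 4->2


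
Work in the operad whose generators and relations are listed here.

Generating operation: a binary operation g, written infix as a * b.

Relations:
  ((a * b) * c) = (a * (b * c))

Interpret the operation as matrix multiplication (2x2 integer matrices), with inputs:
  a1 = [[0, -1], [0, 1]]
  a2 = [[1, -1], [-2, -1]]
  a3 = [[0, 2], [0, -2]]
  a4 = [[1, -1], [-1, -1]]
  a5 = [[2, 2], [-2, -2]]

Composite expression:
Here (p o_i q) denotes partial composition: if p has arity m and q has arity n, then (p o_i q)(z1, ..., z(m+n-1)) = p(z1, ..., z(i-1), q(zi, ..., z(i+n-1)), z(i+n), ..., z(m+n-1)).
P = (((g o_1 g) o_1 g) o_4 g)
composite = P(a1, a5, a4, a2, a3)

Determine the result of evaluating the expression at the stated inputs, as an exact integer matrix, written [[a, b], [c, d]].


[[0, 8], [0, -8]]
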